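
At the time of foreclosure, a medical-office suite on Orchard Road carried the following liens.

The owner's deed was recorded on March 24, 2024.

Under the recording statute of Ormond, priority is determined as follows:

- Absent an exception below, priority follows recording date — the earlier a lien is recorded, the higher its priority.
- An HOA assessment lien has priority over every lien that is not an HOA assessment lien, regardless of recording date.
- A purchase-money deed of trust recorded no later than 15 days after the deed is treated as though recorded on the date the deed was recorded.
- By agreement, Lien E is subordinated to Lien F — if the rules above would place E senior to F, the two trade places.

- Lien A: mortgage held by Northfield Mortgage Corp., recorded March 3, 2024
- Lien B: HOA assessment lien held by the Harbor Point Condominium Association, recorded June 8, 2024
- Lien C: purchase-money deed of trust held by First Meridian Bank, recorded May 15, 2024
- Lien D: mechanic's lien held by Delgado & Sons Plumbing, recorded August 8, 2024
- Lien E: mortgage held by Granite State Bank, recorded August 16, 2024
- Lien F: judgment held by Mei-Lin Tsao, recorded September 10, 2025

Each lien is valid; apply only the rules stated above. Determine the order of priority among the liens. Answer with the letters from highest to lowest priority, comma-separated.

Adjusting effective dates: C was recorded 52 days after the deed, outside the 15-day window, so it keeps its recording date.
As an HOA assessment lien, B is senior to every other lien.
Among the remaining liens, by effective date: A (March 3, 2024), C (May 15, 2024), D (August 8, 2024), E (August 16, 2024), F (September 10, 2025).
Because E would otherwise rank above F, the subordination swaps them.

B, A, C, D, F, E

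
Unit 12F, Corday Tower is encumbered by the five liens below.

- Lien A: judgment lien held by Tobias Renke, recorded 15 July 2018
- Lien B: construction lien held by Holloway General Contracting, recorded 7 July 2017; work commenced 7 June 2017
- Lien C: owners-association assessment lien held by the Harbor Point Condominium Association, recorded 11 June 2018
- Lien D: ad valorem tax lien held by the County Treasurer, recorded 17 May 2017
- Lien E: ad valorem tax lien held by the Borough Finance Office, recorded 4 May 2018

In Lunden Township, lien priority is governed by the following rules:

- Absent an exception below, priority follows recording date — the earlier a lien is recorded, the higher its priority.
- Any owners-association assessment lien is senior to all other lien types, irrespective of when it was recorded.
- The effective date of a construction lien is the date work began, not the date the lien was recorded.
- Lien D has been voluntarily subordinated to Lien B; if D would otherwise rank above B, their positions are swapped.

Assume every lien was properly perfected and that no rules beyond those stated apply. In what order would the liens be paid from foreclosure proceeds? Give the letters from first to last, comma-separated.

First, effective dates: B's effective date is 7 June 2017, when work began.
C, as an owners-association assessment lien, has superpriority and ranks first.
Ordering the rest by effective date: D (17 May 2017), B (7 June 2017), E (4 May 2018), A (15 July 2018).
The subordination applies — D was senior to B — so D and B swap.

C, B, D, E, A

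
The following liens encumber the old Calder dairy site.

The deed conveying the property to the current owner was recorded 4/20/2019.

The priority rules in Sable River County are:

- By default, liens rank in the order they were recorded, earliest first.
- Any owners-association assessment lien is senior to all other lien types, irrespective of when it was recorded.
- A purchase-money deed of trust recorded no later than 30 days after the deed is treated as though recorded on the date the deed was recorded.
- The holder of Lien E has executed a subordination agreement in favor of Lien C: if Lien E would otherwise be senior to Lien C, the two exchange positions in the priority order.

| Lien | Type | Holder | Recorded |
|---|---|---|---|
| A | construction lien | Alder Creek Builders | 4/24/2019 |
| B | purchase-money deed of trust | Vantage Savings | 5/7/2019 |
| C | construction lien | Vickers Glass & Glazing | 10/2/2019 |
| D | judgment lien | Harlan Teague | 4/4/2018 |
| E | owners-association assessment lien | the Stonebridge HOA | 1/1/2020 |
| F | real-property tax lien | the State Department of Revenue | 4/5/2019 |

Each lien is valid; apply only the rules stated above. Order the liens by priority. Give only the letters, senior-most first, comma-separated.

C, D, F, B, A, E

Effective dates after the stated exceptions: B was recorded within the 30-day window, so its effective date is the deed date 4/20/2019.
E is an owners-association assessment lien and takes priority over every other lien.
Remaining liens by effective date: D (4/4/2018), F (4/5/2019), B (4/20/2019), A (4/24/2019), C (10/2/2019).
E would otherwise be senior to C, so under the subordination agreement E and C exchange positions.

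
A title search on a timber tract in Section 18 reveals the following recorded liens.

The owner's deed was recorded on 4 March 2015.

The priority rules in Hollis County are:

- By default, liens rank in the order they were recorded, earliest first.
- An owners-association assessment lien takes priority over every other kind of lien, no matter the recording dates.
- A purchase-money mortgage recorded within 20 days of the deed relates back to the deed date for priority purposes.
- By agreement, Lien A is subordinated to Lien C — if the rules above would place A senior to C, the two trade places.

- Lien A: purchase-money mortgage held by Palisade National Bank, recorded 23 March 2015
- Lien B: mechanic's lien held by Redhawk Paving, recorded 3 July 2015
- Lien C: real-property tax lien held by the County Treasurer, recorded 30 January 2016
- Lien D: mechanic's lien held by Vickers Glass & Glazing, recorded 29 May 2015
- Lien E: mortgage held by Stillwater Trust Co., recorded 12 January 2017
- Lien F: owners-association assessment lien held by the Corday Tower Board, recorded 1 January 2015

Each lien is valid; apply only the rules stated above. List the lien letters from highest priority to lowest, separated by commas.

F, C, D, B, A, E

Adjusting effective dates: A's effective date is the deed date, 4 March 2015.
As an owners-association assessment lien, F is senior to every other lien.
Among the remaining liens, by effective date: A (4 March 2015), D (29 May 2015), B (3 July 2015), C (30 January 2016), E (12 January 2017).
A is senior to C before the subordination, so the two trade places.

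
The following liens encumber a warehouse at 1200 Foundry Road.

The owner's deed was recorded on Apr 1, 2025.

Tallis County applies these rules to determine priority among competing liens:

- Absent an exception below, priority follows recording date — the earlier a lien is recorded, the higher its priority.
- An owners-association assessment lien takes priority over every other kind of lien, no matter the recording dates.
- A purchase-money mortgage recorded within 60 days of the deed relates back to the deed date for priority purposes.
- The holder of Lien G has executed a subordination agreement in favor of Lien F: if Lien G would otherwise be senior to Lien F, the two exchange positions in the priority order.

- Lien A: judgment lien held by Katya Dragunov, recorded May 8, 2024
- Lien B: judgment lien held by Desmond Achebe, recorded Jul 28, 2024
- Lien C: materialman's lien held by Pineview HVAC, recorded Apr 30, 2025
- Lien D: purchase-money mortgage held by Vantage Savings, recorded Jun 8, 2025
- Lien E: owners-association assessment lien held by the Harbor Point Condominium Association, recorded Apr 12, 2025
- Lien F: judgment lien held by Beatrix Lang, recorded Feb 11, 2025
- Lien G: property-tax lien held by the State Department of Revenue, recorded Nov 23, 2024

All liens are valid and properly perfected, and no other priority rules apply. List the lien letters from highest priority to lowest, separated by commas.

Effective dates: D was recorded 68 days after the deed — beyond 60 days — so no relation-back applies.
E is an owners-association assessment lien and takes priority over every other lien.
The other liens, earliest effective date first: A (May 8, 2024), B (Jul 28, 2024), G (Nov 23, 2024), F (Feb 11, 2025), C (Apr 30, 2025), D (Jun 8, 2025).
Because G would otherwise rank above F, the subordination swaps them.

E, A, B, F, G, C, D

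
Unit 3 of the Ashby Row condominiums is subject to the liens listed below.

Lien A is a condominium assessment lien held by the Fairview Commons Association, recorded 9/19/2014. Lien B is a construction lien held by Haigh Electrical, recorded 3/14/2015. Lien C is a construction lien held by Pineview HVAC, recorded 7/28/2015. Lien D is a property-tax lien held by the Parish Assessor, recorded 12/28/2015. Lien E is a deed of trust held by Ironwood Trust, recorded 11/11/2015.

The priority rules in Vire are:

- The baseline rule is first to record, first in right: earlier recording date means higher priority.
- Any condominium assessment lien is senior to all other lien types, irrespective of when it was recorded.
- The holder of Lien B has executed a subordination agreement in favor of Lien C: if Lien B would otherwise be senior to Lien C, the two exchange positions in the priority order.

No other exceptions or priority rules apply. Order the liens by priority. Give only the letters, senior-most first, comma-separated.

A, as a condominium assessment lien, has superpriority and ranks first.
Ordering the rest by effective date: B (3/14/2015), C (7/28/2015), E (11/11/2015), D (12/28/2015).
B is senior to C before the subordination, so the two trade places.

A, C, B, E, D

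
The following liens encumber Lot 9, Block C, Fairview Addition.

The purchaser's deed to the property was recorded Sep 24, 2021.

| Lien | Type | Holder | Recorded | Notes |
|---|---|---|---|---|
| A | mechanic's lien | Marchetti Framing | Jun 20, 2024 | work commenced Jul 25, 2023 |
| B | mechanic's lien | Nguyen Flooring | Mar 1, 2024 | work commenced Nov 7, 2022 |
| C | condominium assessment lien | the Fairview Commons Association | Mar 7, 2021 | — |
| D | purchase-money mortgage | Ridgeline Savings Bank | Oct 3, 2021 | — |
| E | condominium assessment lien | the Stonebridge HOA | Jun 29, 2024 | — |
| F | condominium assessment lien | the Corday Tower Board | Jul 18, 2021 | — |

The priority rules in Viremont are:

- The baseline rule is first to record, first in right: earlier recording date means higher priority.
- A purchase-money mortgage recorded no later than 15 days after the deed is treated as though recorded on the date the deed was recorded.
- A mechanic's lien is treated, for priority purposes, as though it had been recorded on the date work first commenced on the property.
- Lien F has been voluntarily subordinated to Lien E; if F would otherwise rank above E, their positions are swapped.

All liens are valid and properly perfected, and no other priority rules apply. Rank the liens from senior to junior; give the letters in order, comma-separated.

C, E, D, B, A, F

First, effective dates: A is treated as recorded Jul 25, 2023, the work-commencement date; B's effective date is Nov 7, 2022, when work began; D relates back to the deed date Sep 24, 2021.
Sorted by effective date: C (Mar 7, 2021), F (Jul 18, 2021), D (Sep 24, 2021), B (Nov 7, 2022), A (Jul 25, 2023), E (Jun 29, 2024).
Because F would otherwise rank above E, the subordination swaps them.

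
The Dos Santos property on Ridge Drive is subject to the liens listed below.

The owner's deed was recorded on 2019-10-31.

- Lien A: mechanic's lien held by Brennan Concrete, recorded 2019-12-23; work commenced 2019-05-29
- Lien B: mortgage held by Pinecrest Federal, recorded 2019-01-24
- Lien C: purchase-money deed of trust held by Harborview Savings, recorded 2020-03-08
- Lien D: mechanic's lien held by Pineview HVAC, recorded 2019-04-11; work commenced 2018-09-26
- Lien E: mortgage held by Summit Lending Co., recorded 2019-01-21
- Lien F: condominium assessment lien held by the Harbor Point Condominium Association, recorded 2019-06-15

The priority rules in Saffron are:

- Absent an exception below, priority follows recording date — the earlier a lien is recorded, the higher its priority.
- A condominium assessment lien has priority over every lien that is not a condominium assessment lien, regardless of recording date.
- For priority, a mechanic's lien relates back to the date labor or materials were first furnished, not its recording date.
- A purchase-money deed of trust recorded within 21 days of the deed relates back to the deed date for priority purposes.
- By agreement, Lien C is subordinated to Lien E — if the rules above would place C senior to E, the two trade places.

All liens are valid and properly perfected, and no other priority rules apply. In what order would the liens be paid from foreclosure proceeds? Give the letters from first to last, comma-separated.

Effective dates after the stated exceptions: A is treated as recorded 2019-05-29, the work-commencement date; C was recorded 129 days after the deed — beyond 21 days — so no relation-back applies; D relates back to 2018-09-26 (work commenced).
F, as a condominium assessment lien, has superpriority and ranks first.
Ordering the rest by effective date: D (2018-09-26), E (2019-01-21), B (2019-01-24), A (2019-05-29), C (2020-03-08).
C already ranks below E; the subordination has no effect.

F, D, E, B, A, C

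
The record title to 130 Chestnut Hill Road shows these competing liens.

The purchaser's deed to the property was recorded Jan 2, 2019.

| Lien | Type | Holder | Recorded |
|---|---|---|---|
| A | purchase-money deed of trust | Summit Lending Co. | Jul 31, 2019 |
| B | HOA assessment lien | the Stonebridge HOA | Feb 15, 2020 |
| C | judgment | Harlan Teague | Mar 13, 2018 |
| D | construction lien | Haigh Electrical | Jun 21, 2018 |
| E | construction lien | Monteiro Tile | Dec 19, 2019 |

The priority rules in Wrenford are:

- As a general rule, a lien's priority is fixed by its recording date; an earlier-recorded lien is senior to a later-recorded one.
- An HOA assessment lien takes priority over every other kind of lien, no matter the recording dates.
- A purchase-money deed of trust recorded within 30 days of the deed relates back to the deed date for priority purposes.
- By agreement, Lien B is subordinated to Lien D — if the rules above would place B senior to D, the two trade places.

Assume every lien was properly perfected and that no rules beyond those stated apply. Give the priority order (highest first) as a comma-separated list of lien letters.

D, C, B, A, E

Effective dates: A was recorded 210 days after the deed, outside the 30-day window, so it keeps its recording date.
B is an HOA assessment lien and takes priority over every other lien.
Among the remaining liens, by effective date: C (Mar 13, 2018), D (Jun 21, 2018), A (Jul 31, 2019), E (Dec 19, 2019).
The subordination applies — B was senior to D — so B and D swap.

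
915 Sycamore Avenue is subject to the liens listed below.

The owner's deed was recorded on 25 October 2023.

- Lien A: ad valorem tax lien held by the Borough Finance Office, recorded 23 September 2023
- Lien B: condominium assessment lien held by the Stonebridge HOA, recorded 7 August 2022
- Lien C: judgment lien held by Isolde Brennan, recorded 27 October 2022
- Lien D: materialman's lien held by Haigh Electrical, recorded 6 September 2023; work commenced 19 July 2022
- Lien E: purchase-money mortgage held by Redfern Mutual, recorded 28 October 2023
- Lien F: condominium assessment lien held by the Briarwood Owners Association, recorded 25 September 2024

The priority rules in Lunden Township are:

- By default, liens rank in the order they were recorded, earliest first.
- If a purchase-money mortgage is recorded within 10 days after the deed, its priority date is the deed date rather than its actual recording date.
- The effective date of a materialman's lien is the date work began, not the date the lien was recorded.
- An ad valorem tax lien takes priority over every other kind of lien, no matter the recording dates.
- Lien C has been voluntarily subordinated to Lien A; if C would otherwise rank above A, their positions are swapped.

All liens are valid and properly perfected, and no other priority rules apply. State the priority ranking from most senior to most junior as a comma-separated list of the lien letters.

Effective dates: D's effective date is 19 July 2022, when work began; E's effective date is the deed date, 25 October 2023.
A, as an ad valorem tax lien, has superpriority and ranks first.
The other liens, earliest effective date first: D (19 July 2022), B (7 August 2022), C (27 October 2022), E (25 October 2023), F (25 September 2024).
C is already junior to A, so the subordination agreement changes nothing.

A, D, B, C, E, F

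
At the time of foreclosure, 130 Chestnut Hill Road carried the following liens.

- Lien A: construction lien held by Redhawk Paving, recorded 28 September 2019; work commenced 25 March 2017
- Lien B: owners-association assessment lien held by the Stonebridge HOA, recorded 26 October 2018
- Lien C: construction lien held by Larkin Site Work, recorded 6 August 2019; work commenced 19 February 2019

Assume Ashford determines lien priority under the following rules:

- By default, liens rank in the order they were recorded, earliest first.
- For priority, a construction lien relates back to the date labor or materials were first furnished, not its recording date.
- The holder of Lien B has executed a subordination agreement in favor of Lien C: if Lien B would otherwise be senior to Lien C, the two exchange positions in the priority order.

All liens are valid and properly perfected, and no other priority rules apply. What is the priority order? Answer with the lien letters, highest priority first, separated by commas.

A, C, B

Effective dates: A is treated as recorded 25 March 2017, the work-commencement date; C's effective date is 19 February 2019, when work began.
Ordering by effective date: A (25 March 2017), B (26 October 2018), C (19 February 2019).
Because B would otherwise rank above C, the subordination swaps them.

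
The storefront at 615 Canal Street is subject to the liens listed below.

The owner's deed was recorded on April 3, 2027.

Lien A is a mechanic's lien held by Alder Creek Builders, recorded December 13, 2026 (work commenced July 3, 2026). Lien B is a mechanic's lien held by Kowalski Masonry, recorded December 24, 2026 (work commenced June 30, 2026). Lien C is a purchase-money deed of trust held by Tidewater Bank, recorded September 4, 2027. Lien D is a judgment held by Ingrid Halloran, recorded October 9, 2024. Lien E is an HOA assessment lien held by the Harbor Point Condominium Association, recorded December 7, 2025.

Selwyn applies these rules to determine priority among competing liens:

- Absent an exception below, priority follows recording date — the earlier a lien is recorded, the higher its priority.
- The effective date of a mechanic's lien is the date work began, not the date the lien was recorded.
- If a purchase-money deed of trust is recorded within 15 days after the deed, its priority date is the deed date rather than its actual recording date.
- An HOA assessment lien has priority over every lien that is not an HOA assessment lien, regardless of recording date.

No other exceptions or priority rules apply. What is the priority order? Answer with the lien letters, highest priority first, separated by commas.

First, effective dates: A relates back to July 3, 2026 (work commenced); B is treated as recorded June 30, 2026, the work-commencement date; C missed the 15-day window (154 days after the deed), so its recording date stands.
E is an HOA assessment lien, so it outranks all other liens regardless of date.
Among the remaining liens, by effective date: D (October 9, 2024), B (June 30, 2026), A (July 3, 2026), C (September 4, 2027).

E, D, B, A, C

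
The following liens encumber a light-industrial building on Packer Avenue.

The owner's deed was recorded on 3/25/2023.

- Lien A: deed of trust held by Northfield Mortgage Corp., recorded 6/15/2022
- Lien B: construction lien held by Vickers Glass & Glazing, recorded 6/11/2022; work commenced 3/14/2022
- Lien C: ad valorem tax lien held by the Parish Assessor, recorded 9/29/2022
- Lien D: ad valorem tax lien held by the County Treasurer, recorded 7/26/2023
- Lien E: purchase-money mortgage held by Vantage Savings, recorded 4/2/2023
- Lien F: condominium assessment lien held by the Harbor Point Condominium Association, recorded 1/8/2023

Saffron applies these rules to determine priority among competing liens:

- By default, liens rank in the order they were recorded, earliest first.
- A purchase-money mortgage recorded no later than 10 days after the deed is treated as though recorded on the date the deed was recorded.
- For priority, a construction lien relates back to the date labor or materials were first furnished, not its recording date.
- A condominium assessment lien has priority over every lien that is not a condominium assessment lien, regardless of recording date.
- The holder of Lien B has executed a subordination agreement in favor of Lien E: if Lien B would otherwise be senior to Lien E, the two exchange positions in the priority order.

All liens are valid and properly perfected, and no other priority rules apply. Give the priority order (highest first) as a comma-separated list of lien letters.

F, E, A, C, B, D

First, effective dates: B relates back to 3/14/2022 (work commenced); E relates back to the deed date 3/25/2023.
F is a condominium assessment lien and takes priority over every other lien.
Ordering the rest by effective date: B (3/14/2022), A (6/15/2022), C (9/29/2022), E (3/25/2023), D (7/26/2023).
B would otherwise be senior to E, so under the subordination agreement B and E exchange positions.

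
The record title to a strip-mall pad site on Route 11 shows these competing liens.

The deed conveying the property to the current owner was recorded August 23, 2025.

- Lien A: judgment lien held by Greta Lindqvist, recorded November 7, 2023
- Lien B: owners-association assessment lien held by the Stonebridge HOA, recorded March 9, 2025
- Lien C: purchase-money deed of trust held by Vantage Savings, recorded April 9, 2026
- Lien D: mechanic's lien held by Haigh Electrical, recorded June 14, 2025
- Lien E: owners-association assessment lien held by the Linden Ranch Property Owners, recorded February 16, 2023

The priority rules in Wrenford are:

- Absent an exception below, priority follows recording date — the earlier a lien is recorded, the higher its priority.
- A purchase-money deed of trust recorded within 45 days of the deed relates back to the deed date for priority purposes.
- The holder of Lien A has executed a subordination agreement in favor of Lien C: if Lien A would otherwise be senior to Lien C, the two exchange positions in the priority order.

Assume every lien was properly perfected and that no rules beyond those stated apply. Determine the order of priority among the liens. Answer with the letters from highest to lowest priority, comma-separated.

Adjusting effective dates: C was recorded 229 days after the deed — beyond 45 days — so no relation-back applies.
By effective date, earliest first: E (February 16, 2023), A (November 7, 2023), B (March 9, 2025), D (June 14, 2025), C (April 9, 2026).
A would otherwise be senior to C, so under the subordination agreement A and C exchange positions.

E, C, B, D, A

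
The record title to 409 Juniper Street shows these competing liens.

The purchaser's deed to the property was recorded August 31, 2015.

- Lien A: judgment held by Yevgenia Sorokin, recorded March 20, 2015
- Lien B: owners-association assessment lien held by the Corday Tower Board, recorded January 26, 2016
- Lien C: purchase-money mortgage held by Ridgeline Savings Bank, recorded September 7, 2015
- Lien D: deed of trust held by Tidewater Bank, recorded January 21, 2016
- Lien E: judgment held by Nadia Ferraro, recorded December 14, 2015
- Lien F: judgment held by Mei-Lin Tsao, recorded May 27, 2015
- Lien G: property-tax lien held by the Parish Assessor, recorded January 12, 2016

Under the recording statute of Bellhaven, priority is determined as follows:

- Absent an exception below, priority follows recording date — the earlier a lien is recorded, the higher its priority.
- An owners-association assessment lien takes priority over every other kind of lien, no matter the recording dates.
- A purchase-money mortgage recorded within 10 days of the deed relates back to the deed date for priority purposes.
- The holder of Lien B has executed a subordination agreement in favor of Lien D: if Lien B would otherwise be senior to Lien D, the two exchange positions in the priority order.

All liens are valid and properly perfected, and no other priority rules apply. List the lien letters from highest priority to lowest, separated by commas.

D, A, F, C, E, G, B

Adjusting effective dates: C's effective date is the deed date, August 31, 2015.
B is an owners-association assessment lien, so it outranks all other liens regardless of date.
Remaining liens by effective date: A (March 20, 2015), F (May 27, 2015), C (August 31, 2015), E (December 14, 2015), G (January 12, 2016), D (January 21, 2016).
B is senior to D before the subordination, so the two trade places.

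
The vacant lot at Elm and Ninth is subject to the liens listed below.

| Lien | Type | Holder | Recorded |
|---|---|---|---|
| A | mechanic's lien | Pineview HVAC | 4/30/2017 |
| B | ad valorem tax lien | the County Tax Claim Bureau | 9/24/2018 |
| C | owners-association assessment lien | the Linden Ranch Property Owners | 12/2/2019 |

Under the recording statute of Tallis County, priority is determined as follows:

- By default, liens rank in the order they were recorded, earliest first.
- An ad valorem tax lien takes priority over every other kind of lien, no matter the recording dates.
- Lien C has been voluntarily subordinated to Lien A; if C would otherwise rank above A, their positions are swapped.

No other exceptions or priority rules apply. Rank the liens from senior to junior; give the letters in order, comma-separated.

B, as an ad valorem tax lien, has superpriority and ranks first.
Ordering the rest by effective date: A (4/30/2017), C (12/2/2019).
C already ranks below A; the subordination has no effect.

B, A, C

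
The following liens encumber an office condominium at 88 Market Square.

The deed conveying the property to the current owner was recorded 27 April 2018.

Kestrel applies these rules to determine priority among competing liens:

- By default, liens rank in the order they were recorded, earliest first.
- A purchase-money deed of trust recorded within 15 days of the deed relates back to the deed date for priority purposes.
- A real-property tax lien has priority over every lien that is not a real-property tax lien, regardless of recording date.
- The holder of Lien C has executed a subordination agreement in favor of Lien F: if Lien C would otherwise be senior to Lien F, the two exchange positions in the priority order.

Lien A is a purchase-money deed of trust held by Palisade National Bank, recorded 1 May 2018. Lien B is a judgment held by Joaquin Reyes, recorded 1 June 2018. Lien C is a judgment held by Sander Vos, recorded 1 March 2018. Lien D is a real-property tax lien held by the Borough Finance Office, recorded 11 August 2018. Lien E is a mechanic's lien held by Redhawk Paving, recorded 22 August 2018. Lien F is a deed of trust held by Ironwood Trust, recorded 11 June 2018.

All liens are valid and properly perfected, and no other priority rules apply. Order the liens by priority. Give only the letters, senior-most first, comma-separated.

First, effective dates: A was recorded within the 15-day window, so its effective date is the deed date 27 April 2018.
As a real-property tax lien, D is senior to every other lien.
Ordering the rest by effective date: C (1 March 2018), A (27 April 2018), B (1 June 2018), F (11 June 2018), E (22 August 2018).
C is senior to F before the subordination, so the two trade places.

D, F, A, B, C, E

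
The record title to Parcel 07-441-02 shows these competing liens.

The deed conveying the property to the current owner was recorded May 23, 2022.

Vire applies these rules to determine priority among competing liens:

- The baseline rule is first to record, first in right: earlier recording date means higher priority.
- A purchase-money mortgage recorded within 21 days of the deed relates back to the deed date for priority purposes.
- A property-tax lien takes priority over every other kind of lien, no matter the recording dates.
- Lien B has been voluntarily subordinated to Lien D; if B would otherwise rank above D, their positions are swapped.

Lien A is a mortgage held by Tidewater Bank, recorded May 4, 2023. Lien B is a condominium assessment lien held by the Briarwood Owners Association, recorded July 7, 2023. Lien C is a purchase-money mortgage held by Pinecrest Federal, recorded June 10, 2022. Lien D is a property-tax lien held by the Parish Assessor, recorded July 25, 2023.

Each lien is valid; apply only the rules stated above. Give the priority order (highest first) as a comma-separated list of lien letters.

First, effective dates: C's effective date is the deed date, May 23, 2022.
D is a property-tax lien and takes priority over every other lien.
Remaining liens by effective date: C (May 23, 2022), A (May 4, 2023), B (July 7, 2023).
B is already junior to D, so the subordination agreement changes nothing.

D, C, A, B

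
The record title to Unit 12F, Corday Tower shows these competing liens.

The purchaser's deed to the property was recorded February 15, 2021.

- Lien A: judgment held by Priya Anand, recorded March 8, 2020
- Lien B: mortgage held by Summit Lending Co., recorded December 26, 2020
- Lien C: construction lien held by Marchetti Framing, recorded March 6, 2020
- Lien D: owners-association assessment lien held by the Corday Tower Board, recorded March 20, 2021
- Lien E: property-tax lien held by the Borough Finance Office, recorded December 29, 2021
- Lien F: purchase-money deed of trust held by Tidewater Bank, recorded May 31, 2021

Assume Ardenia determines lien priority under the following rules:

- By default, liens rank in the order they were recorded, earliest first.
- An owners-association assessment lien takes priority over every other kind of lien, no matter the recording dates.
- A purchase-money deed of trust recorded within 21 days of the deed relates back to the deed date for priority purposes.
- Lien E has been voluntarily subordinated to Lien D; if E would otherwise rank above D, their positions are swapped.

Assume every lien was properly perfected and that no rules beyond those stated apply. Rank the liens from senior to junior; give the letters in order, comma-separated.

D, C, A, B, F, E

First, effective dates: F missed the 21-day window (105 days after the deed), so its recording date stands.
D is an owners-association assessment lien, so it outranks all other liens regardless of date.
The other liens, earliest effective date first: C (March 6, 2020), A (March 8, 2020), B (December 26, 2020), F (May 31, 2021), E (December 29, 2021).
E is already junior to D, so the subordination agreement changes nothing.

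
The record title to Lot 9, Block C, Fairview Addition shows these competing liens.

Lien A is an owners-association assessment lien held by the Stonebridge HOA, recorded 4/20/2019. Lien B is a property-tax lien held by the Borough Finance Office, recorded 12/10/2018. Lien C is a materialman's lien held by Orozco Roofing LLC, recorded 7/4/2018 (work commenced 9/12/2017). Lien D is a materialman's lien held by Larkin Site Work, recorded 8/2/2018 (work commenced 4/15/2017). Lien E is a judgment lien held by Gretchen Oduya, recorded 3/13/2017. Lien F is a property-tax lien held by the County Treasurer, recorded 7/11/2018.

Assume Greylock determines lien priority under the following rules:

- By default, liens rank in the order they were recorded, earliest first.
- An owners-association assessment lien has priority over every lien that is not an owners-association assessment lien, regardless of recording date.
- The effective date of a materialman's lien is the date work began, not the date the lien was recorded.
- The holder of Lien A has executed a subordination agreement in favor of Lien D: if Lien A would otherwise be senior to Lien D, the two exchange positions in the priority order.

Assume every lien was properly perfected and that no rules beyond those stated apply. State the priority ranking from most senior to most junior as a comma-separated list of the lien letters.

Effective dates after the stated exceptions: C is treated as recorded 9/12/2017, the work-commencement date; D relates back to 4/15/2017 (work commenced).
A, as an owners-association assessment lien, has superpriority and ranks first.
Remaining liens by effective date: E (3/13/2017), D (4/15/2017), C (9/12/2017), F (7/11/2018), B (12/10/2018).
Because A would otherwise rank above D, the subordination swaps them.

D, E, A, C, F, B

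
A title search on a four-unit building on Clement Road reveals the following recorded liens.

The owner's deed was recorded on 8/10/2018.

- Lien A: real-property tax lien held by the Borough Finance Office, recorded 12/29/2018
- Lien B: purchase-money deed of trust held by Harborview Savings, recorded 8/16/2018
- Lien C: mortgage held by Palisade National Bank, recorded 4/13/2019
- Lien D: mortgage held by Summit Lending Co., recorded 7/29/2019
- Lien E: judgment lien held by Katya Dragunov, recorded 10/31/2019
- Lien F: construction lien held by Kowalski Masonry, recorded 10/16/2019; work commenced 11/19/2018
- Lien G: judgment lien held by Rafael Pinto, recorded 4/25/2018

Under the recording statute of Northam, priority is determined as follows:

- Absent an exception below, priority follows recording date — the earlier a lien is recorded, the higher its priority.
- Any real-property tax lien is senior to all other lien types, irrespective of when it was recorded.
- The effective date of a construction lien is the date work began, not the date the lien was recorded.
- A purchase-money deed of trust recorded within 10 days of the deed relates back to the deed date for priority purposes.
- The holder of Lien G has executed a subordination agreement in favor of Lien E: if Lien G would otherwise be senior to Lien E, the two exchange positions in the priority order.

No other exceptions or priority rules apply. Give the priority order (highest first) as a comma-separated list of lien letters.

Effective dates after the stated exceptions: B relates back to the deed date 8/10/2018; F's effective date is 11/19/2018, when work began.
A, as a real-property tax lien, has superpriority and ranks first.
The other liens, earliest effective date first: G (4/25/2018), B (8/10/2018), F (11/19/2018), C (4/13/2019), D (7/29/2019), E (10/31/2019).
G is senior to E before the subordination, so the two trade places.

A, E, B, F, C, D, G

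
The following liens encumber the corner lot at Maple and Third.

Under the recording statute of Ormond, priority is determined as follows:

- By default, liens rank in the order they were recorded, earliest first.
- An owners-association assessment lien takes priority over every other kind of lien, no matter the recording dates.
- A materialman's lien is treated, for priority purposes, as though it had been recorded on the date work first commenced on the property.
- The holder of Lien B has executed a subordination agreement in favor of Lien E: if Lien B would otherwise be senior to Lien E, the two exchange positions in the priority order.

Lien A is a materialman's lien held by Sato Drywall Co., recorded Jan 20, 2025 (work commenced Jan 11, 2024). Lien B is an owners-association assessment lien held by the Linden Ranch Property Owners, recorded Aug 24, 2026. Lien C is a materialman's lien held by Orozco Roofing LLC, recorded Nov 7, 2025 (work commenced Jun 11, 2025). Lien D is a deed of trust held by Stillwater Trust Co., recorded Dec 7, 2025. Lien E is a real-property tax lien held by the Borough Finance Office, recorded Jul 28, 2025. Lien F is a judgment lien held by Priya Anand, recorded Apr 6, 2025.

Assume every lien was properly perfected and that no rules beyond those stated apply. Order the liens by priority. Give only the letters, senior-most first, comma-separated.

Adjusting effective dates: A is treated as recorded Jan 11, 2024, the work-commencement date; C's effective date is Jun 11, 2025, when work began.
B, as an owners-association assessment lien, has superpriority and ranks first.
Ordering the rest by effective date: A (Jan 11, 2024), F (Apr 6, 2025), C (Jun 11, 2025), E (Jul 28, 2025), D (Dec 7, 2025).
B would otherwise be senior to E, so under the subordination agreement B and E exchange positions.

E, A, F, C, B, D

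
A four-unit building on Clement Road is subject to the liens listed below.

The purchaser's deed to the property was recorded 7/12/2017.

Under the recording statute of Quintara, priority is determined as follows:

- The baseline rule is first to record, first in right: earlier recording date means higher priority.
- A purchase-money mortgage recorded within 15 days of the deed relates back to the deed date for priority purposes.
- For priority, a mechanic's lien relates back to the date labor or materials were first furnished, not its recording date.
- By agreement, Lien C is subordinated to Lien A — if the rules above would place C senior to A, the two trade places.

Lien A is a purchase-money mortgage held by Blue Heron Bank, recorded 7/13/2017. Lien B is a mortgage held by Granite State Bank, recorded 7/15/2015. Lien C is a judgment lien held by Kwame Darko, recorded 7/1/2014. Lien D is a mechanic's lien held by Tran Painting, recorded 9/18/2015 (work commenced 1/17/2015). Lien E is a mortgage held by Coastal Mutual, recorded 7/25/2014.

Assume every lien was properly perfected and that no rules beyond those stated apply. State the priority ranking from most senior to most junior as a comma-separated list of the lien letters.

A, E, D, B, C

Adjusting effective dates: A was recorded within the 15-day window, so its effective date is the deed date 7/12/2017; D is treated as recorded 1/17/2015, the work-commencement date.
Sorted by effective date: C (7/1/2014), E (7/25/2014), D (1/17/2015), B (7/15/2015), A (7/12/2017).
The subordination applies — C was senior to A — so C and A swap.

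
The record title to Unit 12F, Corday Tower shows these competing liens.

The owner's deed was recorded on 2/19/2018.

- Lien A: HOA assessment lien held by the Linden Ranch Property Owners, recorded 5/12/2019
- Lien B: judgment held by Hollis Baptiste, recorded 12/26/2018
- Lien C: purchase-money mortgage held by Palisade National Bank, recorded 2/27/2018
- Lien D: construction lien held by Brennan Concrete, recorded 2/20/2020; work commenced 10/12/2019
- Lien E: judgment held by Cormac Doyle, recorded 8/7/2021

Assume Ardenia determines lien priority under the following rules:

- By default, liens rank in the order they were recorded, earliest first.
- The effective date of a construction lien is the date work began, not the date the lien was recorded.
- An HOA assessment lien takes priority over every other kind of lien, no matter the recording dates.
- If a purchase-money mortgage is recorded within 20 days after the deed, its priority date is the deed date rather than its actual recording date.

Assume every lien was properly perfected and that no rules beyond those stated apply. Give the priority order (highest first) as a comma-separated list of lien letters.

Adjusting effective dates: C relates back to the deed date 2/19/2018; D's effective date is 10/12/2019, when work began.
As an HOA assessment lien, A is senior to every other lien.
Remaining liens by effective date: C (2/19/2018), B (12/26/2018), D (10/12/2019), E (8/7/2021).

A, C, B, D, E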